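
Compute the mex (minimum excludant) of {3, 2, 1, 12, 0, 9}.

4

The values 0, 1, 2, 3 are all present; 4 is the first non-negative integer missing from the set.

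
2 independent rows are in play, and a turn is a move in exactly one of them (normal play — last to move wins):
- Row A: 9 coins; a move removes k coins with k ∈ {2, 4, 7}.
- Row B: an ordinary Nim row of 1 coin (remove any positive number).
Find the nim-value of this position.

Build the Grundy sequence for row A with g(k) = mex{g(k−s) : s ∈ {2, 4, 7}, s ≤ k}:
k:     0  1  2  3  4  5  6  7  8  9
g(k):  0  0  1  1  2  2  0  3  1  0
So g(9) = 0.
Row B is a plain Nim row of size 1, so its Grundy value is 1.
The value of a disjunctive sum is the nim-sum of the parts.
Combined value = 0 XOR 1 = 1.

1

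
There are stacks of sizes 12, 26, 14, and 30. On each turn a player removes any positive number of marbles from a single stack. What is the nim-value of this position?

Bitwise XOR of the heap sizes:
  01100  (12)
  11010  (26)
  01110  (14)
  11110  (30)
  -----
  00110  (6)

6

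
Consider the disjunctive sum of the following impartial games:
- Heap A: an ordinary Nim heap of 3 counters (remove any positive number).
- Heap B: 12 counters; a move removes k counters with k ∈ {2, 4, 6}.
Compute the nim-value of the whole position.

Heap A is a plain Nim heap of size 3, so its Grundy value is 3.
Grundy values for heap B (subtraction set {2, 4, 6}):
k:     0  1  2  3  4  5  6  7  8  9 10 11 12
g(k):  0  0  1  1  2  2  3  3  0  0  1  1  2
So g(12) = 2.
By the Sprague-Grundy theorem, the Grundy value of a sum of independent games is the XOR of the component values.
Combined value = 3 XOR 2 = 1.

1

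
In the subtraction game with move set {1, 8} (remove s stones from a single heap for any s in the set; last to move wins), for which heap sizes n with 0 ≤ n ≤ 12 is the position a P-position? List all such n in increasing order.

0, 2, 4, 6, 9, 11

Grundy values for subtraction set {1, 8}:
g(0) = mex{} = 0
g(1) = mex{0} = 1
g(2) = mex{1} = 0
g(3) = mex{0} = 1
g(4) = mex{1} = 0
g(5) = mex{0} = 1
g(6) = mex{1} = 0
g(7) = mex{0} = 1
g(8) = mex{0,1} = 2
g(9) = mex{1,2} = 0
g(10) = mex{0} = 1
g(11) = mex{1} = 0
g(12) = mex{0} = 1
The P-positions (g = 0) in 0..12 are 0, 2, 4, 6, 9, 11.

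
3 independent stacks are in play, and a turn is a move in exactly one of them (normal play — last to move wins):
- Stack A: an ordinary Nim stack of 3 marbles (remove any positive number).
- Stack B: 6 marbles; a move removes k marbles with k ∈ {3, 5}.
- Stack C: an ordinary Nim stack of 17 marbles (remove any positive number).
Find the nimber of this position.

16

Stack A is a plain Nim stack of size 3, so its Grundy value is 3.
Build the Grundy sequence for stack B with g(k) = mex{g(k−s) : s ∈ {3, 5}, s ≤ k}:
k:     0  1  2  3  4  5  6
g(k):  0  0  0  1  1  1  2
So g(6) = 2.
Stack C is a plain Nim stack of size 17, so its Grundy value is 17.
By the Sprague-Grundy theorem, the Grundy value of a sum of independent games is the XOR of the component values.
Combined value = 3 ⊕ 2 ⊕ 17 = 16.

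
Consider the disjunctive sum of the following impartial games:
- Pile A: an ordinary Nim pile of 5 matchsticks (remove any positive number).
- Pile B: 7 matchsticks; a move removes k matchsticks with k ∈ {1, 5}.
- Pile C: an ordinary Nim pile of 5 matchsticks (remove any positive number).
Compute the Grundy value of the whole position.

Pile A is a plain Nim pile of size 5, so its Grundy value is 5.
Build the Grundy sequence for pile B with g(k) = mex{g(k−s) : s ∈ {1, 5}, s ≤ k}:
k:     0  1  2  3  4  5  6  7
g(k):  0  1  0  1  0  1  0  1
So g(7) = 1.
Pile C is a plain Nim pile of size 5, so its Grundy value is 5.
The value of a disjunctive sum is the nim-sum of the parts.
Combined value = 5 ⊕ 1 ⊕ 5 = 1.

1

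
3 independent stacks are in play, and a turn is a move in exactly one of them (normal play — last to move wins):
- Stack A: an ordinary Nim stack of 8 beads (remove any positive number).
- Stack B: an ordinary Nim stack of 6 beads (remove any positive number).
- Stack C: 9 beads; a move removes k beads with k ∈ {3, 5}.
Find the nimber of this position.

14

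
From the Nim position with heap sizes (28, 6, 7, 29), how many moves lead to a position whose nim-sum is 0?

0

Nim-sum: 28 ⊕ 6 ⊕ 7 ⊕ 29 = 0.
The nim-sum is already 0, so every move leaves a nonzero nim-sum — there are no winning moves.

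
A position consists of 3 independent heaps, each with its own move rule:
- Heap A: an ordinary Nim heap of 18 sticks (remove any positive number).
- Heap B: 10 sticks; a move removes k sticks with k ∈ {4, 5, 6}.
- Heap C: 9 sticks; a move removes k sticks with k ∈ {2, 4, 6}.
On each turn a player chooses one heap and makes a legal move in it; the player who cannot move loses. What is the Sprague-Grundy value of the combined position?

Heap A is a plain Nim heap of size 18, so its Grundy value is 18.
Grundy values for heap B (subtraction set {4, 5, 6}):
g(0) = mex{} = 0
g(1) = mex{} = 0
g(2) = mex{} = 0
g(3) = mex{} = 0
g(4) = mex{0} = 1
g(5) = mex{0} = 1
g(6) = mex{0} = 1
g(7) = mex{0} = 1
g(8) = mex{0,1} = 2
g(9) = mex{0,1} = 2
g(10) = mex{1} = 0
So g(10) = 0.
For heap C, compute g(0), g(1), … with moves {2, 4, 6}:
k:     0  1  2  3  4  5  6  7  8  9
g(k):  0  0  1  1  2  2  3  3  0  0
So g(9) = 0.
By the Sprague-Grundy theorem, the Grundy value of a sum of independent games is the XOR of the component values.
Combined value = 18 ⊕ 0 ⊕ 0 = 18.

18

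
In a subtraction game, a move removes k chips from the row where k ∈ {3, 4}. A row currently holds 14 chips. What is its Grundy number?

Compute g(0), g(1), … for moves {3, 4}:
g(0) = mex{} = 0
g(1) = mex{} = 0
g(2) = mex{} = 0
g(3) = mex{0} = 1
g(4) = mex{0} = 1
g(5) = mex{0} = 1
g(6) = mex{0,1} = 2
g(7) = mex{1} = 0
g(8) = mex{1} = 0
g(9) = mex{1,2} = 0
g(10) = mex{0,2} = 1
g(11) = mex{0} = 1
g(12) = mex{0} = 1
g(13) = mex{0,1} = 2
g(14) = mex{1} = 0
So g(14) = 0.

0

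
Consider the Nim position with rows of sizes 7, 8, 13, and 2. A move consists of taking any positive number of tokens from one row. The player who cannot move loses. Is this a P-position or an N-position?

Compute the nim-sum pairwise:
7 ^ 8 = 15
15 ^ 13 = 2
2 ^ 2 = 0
The nim-sum is 0, so this is a P-position: the player to move is in a losing position under optimal play.

P-position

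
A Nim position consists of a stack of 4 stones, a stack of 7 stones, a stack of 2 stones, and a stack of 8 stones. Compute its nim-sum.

9

Compute the nim-sum pairwise:
4 ^ 7 = 3
3 ^ 2 = 1
1 ^ 8 = 9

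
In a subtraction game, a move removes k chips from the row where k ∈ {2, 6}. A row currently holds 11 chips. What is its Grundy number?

1

Build the Grundy sequence with g(k) = mex{g(k−s) : s ∈ {2, 6}, s ≤ k}:
g(0) = mex{} = 0
g(1) = mex{} = 0
g(2) = mex{0} = 1
g(3) = mex{0} = 1
g(4) = mex{1} = 0
g(5) = mex{1} = 0
g(6) = mex{0} = 1
g(7) = mex{0} = 1
g(8) = mex{1} = 0
g(9) = mex{1} = 0
g(10) = mex{0} = 1
g(11) = mex{0} = 1
So g(11) = 1.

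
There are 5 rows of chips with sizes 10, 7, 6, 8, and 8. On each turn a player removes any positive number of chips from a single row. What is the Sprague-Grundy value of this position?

11

Bitwise XOR of the heap sizes:
  1010  (10)
  0111  (7)
  0110  (6)
  1000  (8)
  1000  (8)
  ----
  1011  (11)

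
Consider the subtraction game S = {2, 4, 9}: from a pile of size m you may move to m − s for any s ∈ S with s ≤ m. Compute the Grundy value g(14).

1

Build the Grundy sequence with g(k) = mex{g(k−s) : s ∈ {2, 4, 9}, s ≤ k}:
g(0) = mex{} = 0
g(1) = mex{} = 0
g(2) = mex{0} = 1
g(3) = mex{0} = 1
g(4) = mex{0,1} = 2
g(5) = mex{0,1} = 2
g(6) = mex{1,2} = 0
g(7) = mex{1,2} = 0
g(8) = mex{0,2} = 1
g(9) = mex{0,2} = 1
g(10) = mex{0,1} = 2
g(11) = mex{0,1} = 2
g(12) = mex{1,2} = 0
g(13) = mex{1,2} = 0
g(14) = mex{0,2} = 1
So g(14) = 1.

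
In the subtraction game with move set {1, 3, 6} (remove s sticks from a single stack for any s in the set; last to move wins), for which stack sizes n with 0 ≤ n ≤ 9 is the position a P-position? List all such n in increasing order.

Build the Grundy sequence with g(k) = mex{g(k−s) : s ∈ {1, 3, 6}, s ≤ k}:
g(0) = mex{} = 0
g(1) = mex{0} = 1
g(2) = mex{1} = 0
g(3) = mex{0} = 1
g(4) = mex{1} = 0
g(5) = mex{0} = 1
g(6) = mex{0,1} = 2
g(7) = mex{0,1,2} = 3
g(8) = mex{0,1,3} = 2
g(9) = mex{1,2} = 0
The P-positions (g = 0) in 0..9 are 0, 2, 4, 9.

0, 2, 4, 9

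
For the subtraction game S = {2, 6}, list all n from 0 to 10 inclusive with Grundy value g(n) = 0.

0, 1, 4, 5, 8, 9

Build the Grundy sequence with g(k) = mex{g(k−s) : s ∈ {2, 6}, s ≤ k}:
k:     0  1  2  3  4  5  6  7  8  9 10
g(k):  0  0  1  1  0  0  1  1  0  0  1
The P-positions (g = 0) in 0..10 are 0, 1, 4, 5, 8, 9.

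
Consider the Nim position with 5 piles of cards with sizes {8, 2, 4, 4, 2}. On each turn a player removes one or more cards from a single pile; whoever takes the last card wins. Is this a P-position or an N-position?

N-position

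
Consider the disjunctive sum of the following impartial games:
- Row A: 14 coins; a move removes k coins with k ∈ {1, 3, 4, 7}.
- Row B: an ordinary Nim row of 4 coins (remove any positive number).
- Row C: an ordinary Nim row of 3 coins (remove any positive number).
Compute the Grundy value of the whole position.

Grundy values for row A (subtraction set {1, 3, 4, 7}):
k:     0  1  2  3  4  5  6  7  8  9 10 11 12 13 14
g(k):  0  1  0  1  2  3  2  3  0  1  0  1  2  3  2
So g(14) = 2.
Row B is a plain Nim row of size 4, so its Grundy value is 4.
Row C is a plain Nim row of size 3, so its Grundy value is 3.
By the Sprague-Grundy theorem, the Grundy value of a sum of independent games is the XOR of the component values.
Combined value = 2 ⊕ 4 ⊕ 3 = 5.

5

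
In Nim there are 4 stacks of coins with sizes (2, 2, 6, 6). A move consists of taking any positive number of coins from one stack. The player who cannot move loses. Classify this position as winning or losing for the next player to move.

Compute the nim-sum pairwise:
2 XOR 2 = 0
0 XOR 6 = 6
6 XOR 6 = 0
The nim-sum is 0, so this is a P-position: the player to move is in a losing position under optimal play.

Losing position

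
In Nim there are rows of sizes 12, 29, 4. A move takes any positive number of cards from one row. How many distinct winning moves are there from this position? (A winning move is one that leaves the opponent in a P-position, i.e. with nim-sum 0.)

1

Nim-sum: 12 ^ 29 ^ 4 = 21.
The overall nim-sum is X = 21. A row of size p has a winning move iff p XOR X < p (reduce it to p XOR X).
  12: 12 XOR 21 = 25 ≥ 12 — no move.
  29: 29 XOR 21 = 8 < 29 — winning move (to 8).
  4: 4 XOR 21 = 17 ≥ 4 — no move.
That gives 1 winning move.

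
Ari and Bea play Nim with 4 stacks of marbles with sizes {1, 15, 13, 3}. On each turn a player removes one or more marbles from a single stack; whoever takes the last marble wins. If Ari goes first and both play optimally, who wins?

Bea wins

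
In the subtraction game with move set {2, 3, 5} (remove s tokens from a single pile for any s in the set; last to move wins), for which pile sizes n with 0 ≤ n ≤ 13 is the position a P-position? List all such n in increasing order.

0, 1, 7, 8

Grundy values for subtraction set {2, 3, 5}:
k:     0  1  2  3  4  5  6  7  8  9 10 11 12 13
g(k):  0  0  1  1  2  2  3  0  0  1  1  2  2  3
The P-positions (g = 0) in 0..13 are 0, 1, 7, 8.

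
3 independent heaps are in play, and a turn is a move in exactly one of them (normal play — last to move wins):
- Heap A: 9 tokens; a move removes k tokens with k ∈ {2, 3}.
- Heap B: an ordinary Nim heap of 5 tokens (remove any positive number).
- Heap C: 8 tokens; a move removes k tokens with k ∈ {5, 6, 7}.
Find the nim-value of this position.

6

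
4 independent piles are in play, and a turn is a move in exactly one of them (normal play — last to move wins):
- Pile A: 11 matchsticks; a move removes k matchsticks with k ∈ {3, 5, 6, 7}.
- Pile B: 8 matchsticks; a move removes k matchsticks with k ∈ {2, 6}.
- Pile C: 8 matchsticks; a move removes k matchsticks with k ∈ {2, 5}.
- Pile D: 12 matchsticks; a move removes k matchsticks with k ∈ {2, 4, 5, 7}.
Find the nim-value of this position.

1

Grundy values for pile A (subtraction set {3, 5, 6, 7}):
g(0) = mex{} = 0
g(1) = mex{} = 0
g(2) = mex{} = 0
g(3) = mex{0} = 1
g(4) = mex{0} = 1
g(5) = mex{0} = 1
g(6) = mex{0,1} = 2
g(7) = mex{0,1} = 2
g(8) = mex{0,1} = 2
g(9) = mex{0,1,2} = 3
g(10) = mex{1,2} = 0
g(11) = mex{1,2} = 0
So g(11) = 0.
Grundy values for pile B (subtraction set {2, 6}):
k:     0  1  2  3  4  5  6  7  8
g(k):  0  0  1  1  0  0  1  1  0
So g(8) = 0.
For pile C, compute g(0), g(1), … with moves {2, 5}:
g(0) = mex{} = 0
g(1) = mex{} = 0
g(2) = mex{0} = 1
g(3) = mex{0} = 1
g(4) = mex{1} = 0
g(5) = mex{0,1} = 2
g(6) = mex{0} = 1
g(7) = mex{1,2} = 0
g(8) = mex{1} = 0
So g(8) = 0.
Build the Grundy sequence for pile D with g(k) = mex{g(k−s) : s ∈ {2, 4, 5, 7}, s ≤ k}:
g(0) = mex{} = 0
g(1) = mex{} = 0
g(2) = mex{0} = 1
g(3) = mex{0} = 1
g(4) = mex{0,1} = 2
g(5) = mex{0,1} = 2
g(6) = mex{0,1,2} = 3
g(7) = mex{0,1,2} = 3
g(8) = mex{0,1,2,3} = 4
g(9) = mex{1,2,3} = 0
g(10) = mex{1,2,3,4} = 0
g(11) = mex{0,2,3} = 1
g(12) = mex{0,2,3,4} = 1
So g(12) = 1.
The value of a disjunctive sum is the nim-sum of the parts.
Combined value = 0 XOR 0 XOR 0 XOR 1 = 1.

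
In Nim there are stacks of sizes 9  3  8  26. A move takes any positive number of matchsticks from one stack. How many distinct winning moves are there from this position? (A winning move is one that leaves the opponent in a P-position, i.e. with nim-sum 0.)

Compute the nim-sum pairwise:
9 XOR 3 = 10
10 XOR 8 = 2
2 XOR 26 = 24
The overall nim-sum is X = 24. A stack of size p has a winning move iff p XOR X < p (reduce it to p XOR X).
  9: 9 XOR 24 = 17 ≥ 9 — no move.
  3: 3 XOR 24 = 27 ≥ 3 — no move.
  8: 8 XOR 24 = 16 ≥ 8 — no move.
  26: 26 XOR 24 = 2 < 26 — winning move (to 2).
That gives 1 winning move.

1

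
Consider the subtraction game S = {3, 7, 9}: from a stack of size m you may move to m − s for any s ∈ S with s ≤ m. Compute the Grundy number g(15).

Compute g(0), g(1), … for moves {3, 7, 9}:
k:     0  1  2  3  4  5  6  7  8  9 10 11 12 13 14 15
g(k):  0  0  0  1  1  1  0  2  2  1  3  3  0  2  0  1
So g(15) = 1.

1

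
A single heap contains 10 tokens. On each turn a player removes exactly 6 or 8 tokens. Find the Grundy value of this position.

Build the Grundy sequence with g(k) = mex{g(k−s) : s ∈ {6, 8}, s ≤ k}:
k:     0  1  2  3  4  5  6  7  8  9 10
g(k):  0  0  0  0  0  0  1  1  1  1  1
So g(10) = 1.

1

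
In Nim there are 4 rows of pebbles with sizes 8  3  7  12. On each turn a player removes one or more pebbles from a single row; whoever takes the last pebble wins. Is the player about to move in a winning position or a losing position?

Compute the nim-sum pairwise:
8 ^ 3 = 11
11 ^ 7 = 12
12 ^ 12 = 0
The nim-sum is 0, so this is a P-position: the player to move is in a losing position under optimal play.

Losing position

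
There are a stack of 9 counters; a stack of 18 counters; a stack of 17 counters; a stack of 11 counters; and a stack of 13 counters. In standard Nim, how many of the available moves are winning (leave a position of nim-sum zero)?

3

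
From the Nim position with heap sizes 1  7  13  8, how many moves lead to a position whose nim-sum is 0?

1

Bitwise XOR of the heap sizes:
  0001  (1)
  0111  (7)
  1101  (13)
  1000  (8)
  ----
  0011  (3)
The overall nim-sum is X = 3. A heap of size p has a winning move iff p XOR X < p (reduce it to p XOR X).
  1: 1 XOR 3 = 2 ≥ 1 — no move.
  7: 7 XOR 3 = 4 < 7 — winning move (to 4).
  13: 13 XOR 3 = 14 ≥ 13 — no move.
  8: 8 XOR 3 = 11 ≥ 8 — no move.
That gives 1 winning move.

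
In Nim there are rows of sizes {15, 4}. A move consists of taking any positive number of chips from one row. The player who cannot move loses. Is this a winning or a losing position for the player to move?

Winning position

Write each in binary and XOR column by column:
  1111  (15)
  0100  (4)
  ----
  1011  (11)
The nim-sum is 11 ≠ 0, so this is an N-position: the player to move can win.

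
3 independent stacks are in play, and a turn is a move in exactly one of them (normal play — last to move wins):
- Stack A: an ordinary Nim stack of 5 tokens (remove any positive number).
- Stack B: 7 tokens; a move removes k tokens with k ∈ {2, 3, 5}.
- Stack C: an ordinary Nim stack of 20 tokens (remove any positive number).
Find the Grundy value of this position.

Stack A is a plain Nim stack of size 5, so its Grundy value is 5.
Grundy values for stack B (subtraction set {2, 3, 5}):
g(0) = mex{} = 0
g(1) = mex{} = 0
g(2) = mex{0} = 1
g(3) = mex{0} = 1
g(4) = mex{0,1} = 2
g(5) = mex{0,1} = 2
g(6) = mex{0,1,2} = 3
g(7) = mex{1,2} = 0
So g(7) = 0.
Stack C is a plain Nim stack of size 20, so its Grundy value is 20.
By the Sprague-Grundy theorem, the Grundy value of a sum of independent games is the XOR of the component values.
Combined value = 5 XOR 0 XOR 20 = 17.

17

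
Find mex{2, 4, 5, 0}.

1

0 is in the set but 1 is not, so the mex is 1.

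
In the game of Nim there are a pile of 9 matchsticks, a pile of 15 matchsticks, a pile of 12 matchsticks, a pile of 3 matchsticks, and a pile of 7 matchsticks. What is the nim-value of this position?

14

Nim-sum: 9 ⊕ 15 ⊕ 12 ⊕ 3 ⊕ 7 = 14.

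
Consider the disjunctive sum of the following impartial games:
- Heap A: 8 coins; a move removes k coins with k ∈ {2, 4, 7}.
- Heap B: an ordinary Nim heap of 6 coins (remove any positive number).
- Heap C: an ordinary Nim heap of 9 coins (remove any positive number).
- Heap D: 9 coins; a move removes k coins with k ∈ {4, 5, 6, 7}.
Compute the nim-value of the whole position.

12

For heap A, compute g(0), g(1), … with moves {2, 4, 7}:
g(0) = mex{} = 0
g(1) = mex{} = 0
g(2) = mex{0} = 1
g(3) = mex{0} = 1
g(4) = mex{0,1} = 2
g(5) = mex{0,1} = 2
g(6) = mex{1,2} = 0
g(7) = mex{0,1,2} = 3
g(8) = mex{0,2} = 1
So g(8) = 1.
Heap B is a plain Nim heap of size 6, so its Grundy value is 6.
Heap C is a plain Nim heap of size 9, so its Grundy value is 9.
Grundy values for heap D (subtraction set {4, 5, 6, 7}):
g(0) = mex{} = 0
g(1) = mex{} = 0
g(2) = mex{} = 0
g(3) = mex{} = 0
g(4) = mex{0} = 1
g(5) = mex{0} = 1
g(6) = mex{0} = 1
g(7) = mex{0} = 1
g(8) = mex{0,1} = 2
g(9) = mex{0,1} = 2
So g(9) = 2.
By the Sprague-Grundy theorem, the Grundy value of a sum of independent games is the XOR of the component values.
Combined value = 1 XOR 6 XOR 9 XOR 2 = 12.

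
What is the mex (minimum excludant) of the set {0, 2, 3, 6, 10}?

1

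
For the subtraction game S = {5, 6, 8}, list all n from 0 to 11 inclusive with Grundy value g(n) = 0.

0, 1, 2, 3, 4

Compute g(0), g(1), … for moves {5, 6, 8}:
k:     0  1  2  3  4  5  6  7  8  9 10 11
g(k):  0  0  0  0  0  1  1  1  1  1  2  2
The P-positions (g = 0) in 0..11 are 0, 1, 2, 3, 4.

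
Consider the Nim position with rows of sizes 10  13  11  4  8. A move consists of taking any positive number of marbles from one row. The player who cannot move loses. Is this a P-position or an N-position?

P-position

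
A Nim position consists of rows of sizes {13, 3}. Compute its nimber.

14

Bitwise XOR of the heap sizes:
  1101  (13)
  0011  (3)
  ----
  1110  (14)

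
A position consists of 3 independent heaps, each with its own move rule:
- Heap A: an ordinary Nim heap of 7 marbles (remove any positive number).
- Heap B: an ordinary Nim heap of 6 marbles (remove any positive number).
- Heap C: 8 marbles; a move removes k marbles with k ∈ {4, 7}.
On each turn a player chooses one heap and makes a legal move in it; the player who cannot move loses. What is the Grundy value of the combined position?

Heap A is a plain Nim heap of size 7, so its Grundy value is 7.
Heap B is a plain Nim heap of size 6, so its Grundy value is 6.
Grundy values for heap C (subtraction set {4, 7}):
g(0) = mex{} = 0
g(1) = mex{} = 0
g(2) = mex{} = 0
g(3) = mex{} = 0
g(4) = mex{0} = 1
g(5) = mex{0} = 1
g(6) = mex{0} = 1
g(7) = mex{0} = 1
g(8) = mex{0,1} = 2
So g(8) = 2.
The value of a disjunctive sum is the nim-sum of the parts.
Combined value = 7 ⊕ 6 ⊕ 2 = 3.

3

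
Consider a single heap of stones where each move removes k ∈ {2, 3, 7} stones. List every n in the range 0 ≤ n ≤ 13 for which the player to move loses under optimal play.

0, 1, 5, 6, 10, 11

Build the Grundy sequence with g(k) = mex{g(k−s) : s ∈ {2, 3, 7}, s ≤ k}:
g(0) = mex{} = 0
g(1) = mex{} = 0
g(2) = mex{0} = 1
g(3) = mex{0} = 1
g(4) = mex{0,1} = 2
g(5) = mex{1} = 0
g(6) = mex{1,2} = 0
g(7) = mex{0,2} = 1
g(8) = mex{0} = 1
g(9) = mex{0,1} = 2
g(10) = mex{1} = 0
g(11) = mex{1,2} = 0
g(12) = mex{0,2} = 1
g(13) = mex{0} = 1
The P-positions (g = 0) in 0..13 are 0, 1, 5, 6, 10, 11.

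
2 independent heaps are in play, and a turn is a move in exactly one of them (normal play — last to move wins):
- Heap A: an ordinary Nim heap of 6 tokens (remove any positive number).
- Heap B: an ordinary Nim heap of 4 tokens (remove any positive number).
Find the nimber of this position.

2

Heap A is a plain Nim heap of size 6, so its Grundy value is 6.
Heap B is a plain Nim heap of size 4, so its Grundy value is 4.
By the Sprague-Grundy theorem, the Grundy value of a sum of independent games is the XOR of the component values.
Combined value = 6 XOR 4 = 2.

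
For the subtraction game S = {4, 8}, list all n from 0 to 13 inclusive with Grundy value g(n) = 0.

Compute g(0), g(1), … for moves {4, 8}:
k:     0  1  2  3  4  5  6  7  8  9 10 11 12 13
g(k):  0  0  0  0  1  1  1  1  2  2  2  2  0  0
The P-positions (g = 0) in 0..13 are 0, 1, 2, 3, 12, 13.

0, 1, 2, 3, 12, 13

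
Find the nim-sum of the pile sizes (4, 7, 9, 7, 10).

7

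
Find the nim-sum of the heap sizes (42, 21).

63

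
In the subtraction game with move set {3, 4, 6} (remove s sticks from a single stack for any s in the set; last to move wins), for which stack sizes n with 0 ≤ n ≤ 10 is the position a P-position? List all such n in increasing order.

0, 1, 2, 9, 10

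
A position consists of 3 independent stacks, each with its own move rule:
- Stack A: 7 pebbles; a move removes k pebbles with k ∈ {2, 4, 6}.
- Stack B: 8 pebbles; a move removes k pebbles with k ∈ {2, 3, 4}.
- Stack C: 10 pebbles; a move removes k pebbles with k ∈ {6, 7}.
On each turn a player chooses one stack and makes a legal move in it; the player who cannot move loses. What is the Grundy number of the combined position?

Build the Grundy sequence for stack A with g(k) = mex{g(k−s) : s ∈ {2, 4, 6}, s ≤ k}:
g(0) = mex{} = 0
g(1) = mex{} = 0
g(2) = mex{0} = 1
g(3) = mex{0} = 1
g(4) = mex{0,1} = 2
g(5) = mex{0,1} = 2
g(6) = mex{0,1,2} = 3
g(7) = mex{0,1,2} = 3
So g(7) = 3.
Build the Grundy sequence for stack B with g(k) = mex{g(k−s) : s ∈ {2, 3, 4}, s ≤ k}:
k:     0  1  2  3  4  5  6  7  8
g(k):  0  0  1  1  2  2  0  0  1
So g(8) = 1.
Grundy values for stack C (subtraction set {6, 7}):
k:     0  1  2  3  4  5  6  7  8  9 10
g(k):  0  0  0  0  0  0  1  1  1  1  1
So g(10) = 1.
By the Sprague-Grundy theorem, the Grundy value of a sum of independent games is the XOR of the component values.
Combined value = 3 XOR 1 XOR 1 = 3.

3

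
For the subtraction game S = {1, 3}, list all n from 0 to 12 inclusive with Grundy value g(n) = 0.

0, 2, 4, 6, 8, 10, 12

Grundy values for subtraction set {1, 3}:
g(0) = mex{} = 0
g(1) = mex{0} = 1
g(2) = mex{1} = 0
g(3) = mex{0} = 1
g(4) = mex{1} = 0
g(5) = mex{0} = 1
g(6) = mex{1} = 0
g(7) = mex{0} = 1
g(8) = mex{1} = 0
g(9) = mex{0} = 1
g(10) = mex{1} = 0
g(11) = mex{0} = 1
g(12) = mex{1} = 0
The P-positions (g = 0) in 0..12 are 0, 2, 4, 6, 8, 10, 12.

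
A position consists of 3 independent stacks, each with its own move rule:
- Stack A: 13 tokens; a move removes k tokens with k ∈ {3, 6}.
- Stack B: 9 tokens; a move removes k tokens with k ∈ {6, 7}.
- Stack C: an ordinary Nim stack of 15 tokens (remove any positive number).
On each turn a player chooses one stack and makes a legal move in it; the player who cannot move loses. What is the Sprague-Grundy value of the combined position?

15

Build the Grundy sequence for stack A with g(k) = mex{g(k−s) : s ∈ {3, 6}, s ≤ k}:
k:     0  1  2  3  4  5  6  7  8  9 10 11 12 13
g(k):  0  0  0  1  1  1  2  2  2  0  0  0  1  1
So g(13) = 1.
Build the Grundy sequence for stack B with g(k) = mex{g(k−s) : s ∈ {6, 7}, s ≤ k}:
k:     0  1  2  3  4  5  6  7  8  9
g(k):  0  0  0  0  0  0  1  1  1  1
So g(9) = 1.
Stack C is a plain Nim stack of size 15, so its Grundy value is 15.
By the Sprague-Grundy theorem, the Grundy value of a sum of independent games is the XOR of the component values.
Combined value = 1 ⊕ 1 ⊕ 15 = 15.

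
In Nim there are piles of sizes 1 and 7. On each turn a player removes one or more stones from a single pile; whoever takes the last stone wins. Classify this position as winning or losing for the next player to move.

In binary:
  001  (1)
  111  (7)
  ---
  110  (6)
The nim-sum is 6 ≠ 0, so this is an N-position: the player to move can win.

Winning position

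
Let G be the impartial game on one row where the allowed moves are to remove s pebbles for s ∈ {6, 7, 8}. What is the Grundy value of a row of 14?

Build the Grundy sequence with g(k) = mex{g(k−s) : s ∈ {6, 7, 8}, s ≤ k}:
k:     0  1  2  3  4  5  6  7  8  9 10 11 12 13 14
g(k):  0  0  0  0  0  0  1  1  1  1  1  1  2  2  0
So g(14) = 0.

0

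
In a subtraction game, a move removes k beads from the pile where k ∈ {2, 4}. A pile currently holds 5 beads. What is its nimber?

2

Build the Grundy sequence with g(k) = mex{g(k−s) : s ∈ {2, 4}, s ≤ k}:
g(0) = mex{} = 0
g(1) = mex{} = 0
g(2) = mex{0} = 1
g(3) = mex{0} = 1
g(4) = mex{0,1} = 2
g(5) = mex{0,1} = 2
So g(5) = 2.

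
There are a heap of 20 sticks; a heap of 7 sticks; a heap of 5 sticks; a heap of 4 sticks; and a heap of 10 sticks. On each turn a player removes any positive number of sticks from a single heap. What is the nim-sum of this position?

Compute the nim-sum pairwise:
20 ^ 7 = 19
19 ^ 5 = 22
22 ^ 4 = 18
18 ^ 10 = 24

24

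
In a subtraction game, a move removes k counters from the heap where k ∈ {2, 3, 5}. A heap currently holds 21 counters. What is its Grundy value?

0

Build the Grundy sequence with g(k) = mex{g(k−s) : s ∈ {2, 3, 5}, s ≤ k}:
k:     0  1  2  3  4  5  6  7  8  9 10 11 12 13 14 15 16 17 18 19 20 21
g(k):  0  0  1  1  2  2  3  0  0  1  1  2  2  3  0  0  1  1  2  2  3  0
So g(21) = 0.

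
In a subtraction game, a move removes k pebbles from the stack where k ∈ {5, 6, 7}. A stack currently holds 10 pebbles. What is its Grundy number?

2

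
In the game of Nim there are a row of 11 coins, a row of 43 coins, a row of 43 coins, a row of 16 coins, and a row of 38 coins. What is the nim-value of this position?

Write each in binary and XOR column by column:
  001011  (11)
  101011  (43)
  101011  (43)
  010000  (16)
  100110  (38)
  ------
  111101  (61)

61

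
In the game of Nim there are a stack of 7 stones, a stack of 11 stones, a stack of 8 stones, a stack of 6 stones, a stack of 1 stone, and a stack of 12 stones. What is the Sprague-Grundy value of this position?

15

In binary:
  0111  (7)
  1011  (11)
  1000  (8)
  0110  (6)
  0001  (1)
  1100  (12)
  ----
  1111  (15)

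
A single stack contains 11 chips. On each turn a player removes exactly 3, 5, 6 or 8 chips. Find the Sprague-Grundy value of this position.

0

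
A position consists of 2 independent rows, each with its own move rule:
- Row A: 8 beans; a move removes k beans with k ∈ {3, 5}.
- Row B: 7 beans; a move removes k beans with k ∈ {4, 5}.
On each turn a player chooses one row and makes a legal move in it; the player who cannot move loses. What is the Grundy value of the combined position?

1

Grundy values for row A (subtraction set {3, 5}):
g(0) = mex{} = 0
g(1) = mex{} = 0
g(2) = mex{} = 0
g(3) = mex{0} = 1
g(4) = mex{0} = 1
g(5) = mex{0} = 1
g(6) = mex{0,1} = 2
g(7) = mex{0,1} = 2
g(8) = mex{1} = 0
So g(8) = 0.
Build the Grundy sequence for row B with g(k) = mex{g(k−s) : s ∈ {4, 5}, s ≤ k}:
g(0) = mex{} = 0
g(1) = mex{} = 0
g(2) = mex{} = 0
g(3) = mex{} = 0
g(4) = mex{0} = 1
g(5) = mex{0} = 1
g(6) = mex{0} = 1
g(7) = mex{0} = 1
So g(7) = 1.
By the Sprague-Grundy theorem, the Grundy value of a sum of independent games is the XOR of the component values.
Combined value = 0 ⊕ 1 = 1.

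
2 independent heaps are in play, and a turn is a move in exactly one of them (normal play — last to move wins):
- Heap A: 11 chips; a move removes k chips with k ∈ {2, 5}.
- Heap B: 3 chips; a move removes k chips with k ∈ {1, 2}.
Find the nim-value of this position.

Grundy values for heap A (subtraction set {2, 5}):
k:     0  1  2  3  4  5  6  7  8  9 10 11
g(k):  0  0  1  1  0  2  1  0  0  1  1  0
So g(11) = 0.
Build the Grundy sequence for heap B with g(k) = mex{g(k−s) : s ∈ {1, 2}, s ≤ k}:
g(0) = mex{} = 0
g(1) = mex{0} = 1
g(2) = mex{0,1} = 2
g(3) = mex{1,2} = 0
So g(3) = 0.
By the Sprague-Grundy theorem, the Grundy value of a sum of independent games is the XOR of the component values.
Combined value = 0 XOR 0 = 0.

0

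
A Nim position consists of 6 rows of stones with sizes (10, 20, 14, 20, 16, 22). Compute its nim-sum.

Nim-sum: 10 XOR 20 XOR 14 XOR 20 XOR 16 XOR 22 = 2.

2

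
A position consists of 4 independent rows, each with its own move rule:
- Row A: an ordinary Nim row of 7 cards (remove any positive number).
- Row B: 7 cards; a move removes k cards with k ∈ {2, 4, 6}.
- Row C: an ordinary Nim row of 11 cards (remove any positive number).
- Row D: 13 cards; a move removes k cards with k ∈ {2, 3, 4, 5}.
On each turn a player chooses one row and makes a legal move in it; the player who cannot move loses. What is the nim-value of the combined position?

12

Row A is a plain Nim row of size 7, so its Grundy value is 7.
For row B, compute g(0), g(1), … with moves {2, 4, 6}:
k:     0  1  2  3  4  5  6  7
g(k):  0  0  1  1  2  2  3  3
So g(7) = 3.
Row C is a plain Nim row of size 11, so its Grundy value is 11.
For row D, compute g(0), g(1), … with moves {2, 3, 4, 5}:
g(0) = mex{} = 0
g(1) = mex{} = 0
g(2) = mex{0} = 1
g(3) = mex{0} = 1
g(4) = mex{0,1} = 2
g(5) = mex{0,1} = 2
g(6) = mex{0,1,2} = 3
g(7) = mex{1,2} = 0
g(8) = mex{1,2,3} = 0
g(9) = mex{0,2,3} = 1
g(10) = mex{0,2,3} = 1
g(11) = mex{0,1,3} = 2
g(12) = mex{0,1} = 2
g(13) = mex{0,1,2} = 3
So g(13) = 3.
By the Sprague-Grundy theorem, the Grundy value of a sum of independent games is the XOR of the component values.
Combined value = 7 ⊕ 3 ⊕ 11 ⊕ 3 = 12.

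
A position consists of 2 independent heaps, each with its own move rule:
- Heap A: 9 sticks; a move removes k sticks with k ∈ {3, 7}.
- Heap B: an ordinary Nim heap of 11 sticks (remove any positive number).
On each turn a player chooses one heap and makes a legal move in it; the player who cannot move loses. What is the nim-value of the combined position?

10

For heap A, compute g(0), g(1), … with moves {3, 7}:
k:     0  1  2  3  4  5  6  7  8  9
g(k):  0  0  0  1  1  1  0  2  2  1
So g(9) = 1.
Heap B is a plain Nim heap of size 11, so its Grundy value is 11.
By the Sprague-Grundy theorem, the Grundy value of a sum of independent games is the XOR of the component values.
Combined value = 1 XOR 11 = 10.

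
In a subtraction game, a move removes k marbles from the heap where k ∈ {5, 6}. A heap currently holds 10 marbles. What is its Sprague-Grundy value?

2

Compute g(0), g(1), … for moves {5, 6}:
k:     0  1  2  3  4  5  6  7  8  9 10
g(k):  0  0  0  0  0  1  1  1  1  1  2
So g(10) = 2.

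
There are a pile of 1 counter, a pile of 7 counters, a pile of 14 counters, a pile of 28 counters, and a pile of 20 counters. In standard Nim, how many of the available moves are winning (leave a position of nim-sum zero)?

0

Bitwise XOR of the heap sizes:
  00001  (1)
  00111  (7)
  01110  (14)
  11100  (28)
  10100  (20)
  -----
  00000  (0)
The nim-sum is already 0, so every move leaves a nonzero nim-sum — there are no winning moves.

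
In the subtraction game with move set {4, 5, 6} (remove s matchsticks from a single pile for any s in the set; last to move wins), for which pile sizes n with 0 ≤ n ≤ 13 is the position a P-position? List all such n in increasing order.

0, 1, 2, 3, 10, 11, 12, 13

Grundy values for subtraction set {4, 5, 6}:
k:     0  1  2  3  4  5  6  7  8  9 10 11 12 13
g(k):  0  0  0  0  1  1  1  1  2  2  0  0  0  0
The P-positions (g = 0) in 0..13 are 0, 1, 2, 3, 10, 11, 12, 13.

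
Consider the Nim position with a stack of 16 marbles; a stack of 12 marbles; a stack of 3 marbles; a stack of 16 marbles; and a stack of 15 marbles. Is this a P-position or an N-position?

P-position

Compute the nim-sum pairwise:
16 XOR 12 = 28
28 XOR 3 = 31
31 XOR 16 = 15
15 XOR 15 = 0
The nim-sum is 0, so this is a P-position: the player to move is in a losing position under optimal play.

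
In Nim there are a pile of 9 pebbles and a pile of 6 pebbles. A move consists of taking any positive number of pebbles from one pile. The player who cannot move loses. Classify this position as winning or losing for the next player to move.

Winning position

Write each in binary and XOR column by column:
  1001  (9)
  0110  (6)
  ----
  1111  (15)
The nim-sum is 15 ≠ 0, so this is an N-position: the player to move can win.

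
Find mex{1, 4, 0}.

2

The values 0, 1 are all present; 2 is the first non-negative integer missing from the set.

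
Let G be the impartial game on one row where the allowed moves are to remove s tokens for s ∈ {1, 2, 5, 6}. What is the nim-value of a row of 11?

Build the Grundy sequence with g(k) = mex{g(k−s) : s ∈ {1, 2, 5, 6}, s ≤ k}:
k:     0  1  2  3  4  5  6  7  8  9 10 11
g(k):  0  1  2  0  1  2  3  0  1  2  0  1
So g(11) = 1.

1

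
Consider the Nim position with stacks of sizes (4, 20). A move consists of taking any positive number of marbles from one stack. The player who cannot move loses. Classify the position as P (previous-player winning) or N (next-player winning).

Nim-sum: 4 ^ 20 = 16.
The nim-sum is 16 ≠ 0, so this is an N-position: the player to move can win.

N-position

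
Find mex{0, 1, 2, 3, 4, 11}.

5

The values 0, 1, 2, 3, 4 are all present; 5 is the first non-negative integer missing from the set.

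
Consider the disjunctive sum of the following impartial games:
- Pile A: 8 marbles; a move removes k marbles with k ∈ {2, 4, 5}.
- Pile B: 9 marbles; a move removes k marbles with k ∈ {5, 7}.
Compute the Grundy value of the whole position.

1

For pile A, compute g(0), g(1), … with moves {2, 4, 5}:
g(0) = mex{} = 0
g(1) = mex{} = 0
g(2) = mex{0} = 1
g(3) = mex{0} = 1
g(4) = mex{0,1} = 2
g(5) = mex{0,1} = 2
g(6) = mex{0,1,2} = 3
g(7) = mex{1,2} = 0
g(8) = mex{1,2,3} = 0
So g(8) = 0.
For pile B, compute g(0), g(1), … with moves {5, 7}:
g(0) = mex{} = 0
g(1) = mex{} = 0
g(2) = mex{} = 0
g(3) = mex{} = 0
g(4) = mex{} = 0
g(5) = mex{0} = 1
g(6) = mex{0} = 1
g(7) = mex{0} = 1
g(8) = mex{0} = 1
g(9) = mex{0} = 1
So g(9) = 1.
The value of a disjunctive sum is the nim-sum of the parts.
Combined value = 0 XOR 1 = 1.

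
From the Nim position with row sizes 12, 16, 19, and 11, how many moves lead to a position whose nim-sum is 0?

Write each in binary and XOR column by column:
  01100  (12)
  10000  (16)
  10011  (19)
  01011  (11)
  -----
  00100  (4)
The overall nim-sum is X = 4. A row of size p has a winning move iff p XOR X < p (reduce it to p XOR X).
  12: 12 XOR 4 = 8 < 12 — winning move (to 8).
  16: 16 XOR 4 = 20 ≥ 16 — no move.
  19: 19 XOR 4 = 23 ≥ 19 — no move.
  11: 11 XOR 4 = 15 ≥ 11 — no move.
That gives 1 winning move.

1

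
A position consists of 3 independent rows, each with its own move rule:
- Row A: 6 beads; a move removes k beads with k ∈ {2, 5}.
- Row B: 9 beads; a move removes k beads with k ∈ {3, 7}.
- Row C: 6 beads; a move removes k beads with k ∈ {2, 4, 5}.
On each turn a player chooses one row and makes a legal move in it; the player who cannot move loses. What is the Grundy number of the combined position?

3

Build the Grundy sequence for row A with g(k) = mex{g(k−s) : s ∈ {2, 5}, s ≤ k}:
k:     0  1  2  3  4  5  6
g(k):  0  0  1  1  0  2  1
So g(6) = 1.
For row B, compute g(0), g(1), … with moves {3, 7}:
g(0) = mex{} = 0
g(1) = mex{} = 0
g(2) = mex{} = 0
g(3) = mex{0} = 1
g(4) = mex{0} = 1
g(5) = mex{0} = 1
g(6) = mex{1} = 0
g(7) = mex{0,1} = 2
g(8) = mex{0,1} = 2
g(9) = mex{0} = 1
So g(9) = 1.
For row C, compute g(0), g(1), … with moves {2, 4, 5}:
k:     0  1  2  3  4  5  6
g(k):  0  0  1  1  2  2  3
So g(6) = 3.
The value of a disjunctive sum is the nim-sum of the parts.
Combined value = 1 ⊕ 1 ⊕ 3 = 3.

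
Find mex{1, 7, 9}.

0 is not in the set, so the mex is 0.

0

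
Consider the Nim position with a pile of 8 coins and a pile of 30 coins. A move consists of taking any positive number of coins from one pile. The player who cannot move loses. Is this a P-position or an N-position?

Compute the nim-sum pairwise:
8 ^ 30 = 22
The nim-sum is 22 ≠ 0, so this is an N-position: the player to move can win.

N-position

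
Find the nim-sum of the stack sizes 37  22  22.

37

Nim-sum: 37 ⊕ 22 ⊕ 22 = 37.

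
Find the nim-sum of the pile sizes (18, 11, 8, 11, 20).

14

Bitwise XOR of the heap sizes:
  10010  (18)
  01011  (11)
  01000  (8)
  01011  (11)
  10100  (20)
  -----
  01110  (14)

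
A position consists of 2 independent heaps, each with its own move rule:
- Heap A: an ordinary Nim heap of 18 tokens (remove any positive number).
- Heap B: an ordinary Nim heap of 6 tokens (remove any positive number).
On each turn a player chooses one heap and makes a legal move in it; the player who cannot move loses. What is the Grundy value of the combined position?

20

Heap A is a plain Nim heap of size 18, so its Grundy value is 18.
Heap B is a plain Nim heap of size 6, so its Grundy value is 6.
By the Sprague-Grundy theorem, the Grundy value of a sum of independent games is the XOR of the component values.
Combined value = 18 XOR 6 = 20.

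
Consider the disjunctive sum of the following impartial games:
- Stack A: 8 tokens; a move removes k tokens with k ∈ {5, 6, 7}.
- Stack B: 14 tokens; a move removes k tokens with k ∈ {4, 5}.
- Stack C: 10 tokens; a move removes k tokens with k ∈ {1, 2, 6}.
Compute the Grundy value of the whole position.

Build the Grundy sequence for stack A with g(k) = mex{g(k−s) : s ∈ {5, 6, 7}, s ≤ k}:
k:     0  1  2  3  4  5  6  7  8
g(k):  0  0  0  0  0  1  1  1  1
So g(8) = 1.
For stack B, compute g(0), g(1), … with moves {4, 5}:
k:     0  1  2  3  4  5  6  7  8  9 10 11 12 13 14
g(k):  0  0  0  0  1  1  1  1  2  0  0  0  0  1  1
So g(14) = 1.
Grundy values for stack C (subtraction set {1, 2, 6}):
g(0) = mex{} = 0
g(1) = mex{0} = 1
g(2) = mex{0,1} = 2
g(3) = mex{1,2} = 0
g(4) = mex{0,2} = 1
g(5) = mex{0,1} = 2
g(6) = mex{0,1,2} = 3
g(7) = mex{1,2,3} = 0
g(8) = mex{0,2,3} = 1
g(9) = mex{0,1} = 2
g(10) = mex{1,2} = 0
So g(10) = 0.
By the Sprague-Grundy theorem, the Grundy value of a sum of independent games is the XOR of the component values.
Combined value = 1 XOR 1 XOR 0 = 0.

0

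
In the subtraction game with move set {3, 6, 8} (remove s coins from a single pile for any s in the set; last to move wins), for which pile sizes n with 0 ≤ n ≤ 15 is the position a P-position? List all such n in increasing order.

Grundy values for subtraction set {3, 6, 8}:
k:     0  1  2  3  4  5  6  7  8  9 10 11 12 13 14 15
g(k):  0  0  0  1  1  1  2  2  2  3  3  0  0  0  1  1
The P-positions (g = 0) in 0..15 are 0, 1, 2, 11, 12, 13.

0, 1, 2, 11, 12, 13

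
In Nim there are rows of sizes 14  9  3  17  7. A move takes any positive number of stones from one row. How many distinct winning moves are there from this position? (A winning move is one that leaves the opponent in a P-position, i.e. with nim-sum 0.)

Bitwise XOR of the heap sizes:
  01110  (14)
  01001  (9)
  00011  (3)
  10001  (17)
  00111  (7)
  -----
  10010  (18)
The overall nim-sum is X = 18. A row of size p has a winning move iff p XOR X < p (reduce it to p XOR X).
  14: 14 XOR 18 = 28 ≥ 14 — no move.
  9: 9 XOR 18 = 27 ≥ 9 — no move.
  3: 3 XOR 18 = 17 ≥ 3 — no move.
  17: 17 XOR 18 = 3 < 17 — winning move (to 3).
  7: 7 XOR 18 = 21 ≥ 7 — no move.
That gives 1 winning move.

1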